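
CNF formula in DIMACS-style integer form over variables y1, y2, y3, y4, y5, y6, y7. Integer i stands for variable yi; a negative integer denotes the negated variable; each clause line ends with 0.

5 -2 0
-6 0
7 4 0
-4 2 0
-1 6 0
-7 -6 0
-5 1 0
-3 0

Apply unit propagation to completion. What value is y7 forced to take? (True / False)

(NOT y6) is a unit clause: y6 = False.
(y6 OR NOT y1) with y6 = False leaves only NOT y1, so y1 = False.
(y1 OR NOT y5) with y1 = False leaves only NOT y5, so y5 = False.
From (NOT y2 OR y5) and y5 = False: y2 = False.
In (y2 OR NOT y4), y2 is now false; NOT y4 must hold, so y4 = False.
(y4 OR y7): since y4 = False, the clause reduces to (y7). y7 = True.

True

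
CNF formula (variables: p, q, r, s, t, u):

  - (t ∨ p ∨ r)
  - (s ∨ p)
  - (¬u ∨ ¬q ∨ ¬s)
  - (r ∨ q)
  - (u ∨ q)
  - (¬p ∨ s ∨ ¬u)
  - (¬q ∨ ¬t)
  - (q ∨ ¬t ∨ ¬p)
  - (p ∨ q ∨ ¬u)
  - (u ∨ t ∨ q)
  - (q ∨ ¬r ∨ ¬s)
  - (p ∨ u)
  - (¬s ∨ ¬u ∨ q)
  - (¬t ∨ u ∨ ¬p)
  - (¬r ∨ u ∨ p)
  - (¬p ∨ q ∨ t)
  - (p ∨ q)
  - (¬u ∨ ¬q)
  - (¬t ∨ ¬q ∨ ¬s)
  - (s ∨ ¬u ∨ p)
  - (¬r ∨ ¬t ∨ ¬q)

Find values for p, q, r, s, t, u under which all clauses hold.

p = T, q = T, r = T, s = F, t = F, u = F

Branch on p: take p = True.
Try q = True.
  then t is forced to False.
  then u is forced to False.
r, s are now unconstrained; take r = True, s = False.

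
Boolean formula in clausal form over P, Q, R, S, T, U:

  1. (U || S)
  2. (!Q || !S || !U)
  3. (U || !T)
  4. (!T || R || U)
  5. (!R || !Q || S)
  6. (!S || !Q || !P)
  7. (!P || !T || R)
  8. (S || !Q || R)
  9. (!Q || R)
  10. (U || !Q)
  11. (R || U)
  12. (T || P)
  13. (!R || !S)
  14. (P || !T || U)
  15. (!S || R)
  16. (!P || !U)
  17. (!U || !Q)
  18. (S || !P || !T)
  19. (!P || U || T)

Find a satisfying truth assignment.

Pure literal: Q appears only negated; assign Q = False.
Set P = False and propagate.
  then T is forced to True.
  then U is forced to True.
For the remaining variables, R = True, S = False works.
Check each clause:
  1. (S || U) — U is true.
  2. (!Q || !S || !U) — !S is true.
  3. (!T || U) — U is true.
  4. (!T || U || R) — R is true.
  5. (S || !Q || !R) — !Q is true.
  6. (!Q || !S || !P) — !S is true.
  7. (R || !T || !P) — R is true.
  8. (!Q || R || S) — R is true.
  9. (!Q || R) — R is true.
  10. (!Q || U) — !Q is true.
  11. (R || U) — R is true.
  12. (P || T) — T is true.
  13. (!S || !R) — !S is true.
  14. (P || !T || U) — U is true.
  15. (!S || R) — R is true.
  16. (!U || !P) — !P is true.
  17. (!U || !Q) — !Q is true.
  18. (!P || !T || S) — !P is true.
  19. (!P || T || U) — T is true.

P = 0, Q = 0, R = 1, S = 0, T = 1, U = 1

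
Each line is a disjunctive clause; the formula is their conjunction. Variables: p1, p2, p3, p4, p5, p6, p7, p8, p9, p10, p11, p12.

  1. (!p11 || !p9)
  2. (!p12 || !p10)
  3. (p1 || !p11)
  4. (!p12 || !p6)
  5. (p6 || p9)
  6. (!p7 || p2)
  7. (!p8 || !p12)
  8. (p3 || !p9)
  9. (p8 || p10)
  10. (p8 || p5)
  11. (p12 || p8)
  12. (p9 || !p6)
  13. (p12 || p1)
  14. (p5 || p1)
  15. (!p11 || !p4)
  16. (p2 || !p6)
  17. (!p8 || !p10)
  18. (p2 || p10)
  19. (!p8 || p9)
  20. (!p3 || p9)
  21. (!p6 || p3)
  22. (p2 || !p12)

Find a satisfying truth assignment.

p1=True  p2=True  p3=True  p4=False  p5=False  p6=False  p7=True  p8=True  p9=True  p10=False  p11=False  p12=False

Pure literal: p1 appears only positively; assign p1 = True.
Pure literal: p2 appears only positively; assign p2 = True.
Try p3 = True.
  then p9 is forced to True.
  then p11 is forced to False.
The remaining clauses are satisfied by p4 = False, p5 = False, p6 = False, p7 = True, p8 = True, p10 = False, p12 = False.
Every clause has at least one true literal under this assignment.
Check each clause:
  1. (!p11 || !p9) — !p11 is true.
  2. (!p10 || !p12) — !p12 is true.
  3. (p1 || !p11) — p1 is true.
  4. (!p12 || !p6) — !p6 is true.
  5. (p9 || p6) — p9 is true.
  6. (p2 || !p7) — p2 is true.
  7. (!p12 || !p8) — !p12 is true.
  8. (!p9 || p3) — p3 is true.
  9. (p8 || p10) — p8 is true.
  10. (p8 || p5) — p8 is true.
  11. (p12 || p8) — p8 is true.
  12. (!p6 || p9) — p9 is true.
  13. (p12 || p1) — p1 is true.
  14. (p1 || p5) — p1 is true.
  15. (!p4 || !p11) — !p4 is true.
  16. (p2 || !p6) — !p6 is true.
  17. (!p8 || !p10) — !p10 is true.
  18. (p2 || p10) — p2 is true.
  19. (!p8 || p9) — p9 is true.
  20. (p9 || !p3) — p9 is true.
  21. (!p6 || p3) — !p6 is true.
  22. (p2 || !p12) — p2 is true.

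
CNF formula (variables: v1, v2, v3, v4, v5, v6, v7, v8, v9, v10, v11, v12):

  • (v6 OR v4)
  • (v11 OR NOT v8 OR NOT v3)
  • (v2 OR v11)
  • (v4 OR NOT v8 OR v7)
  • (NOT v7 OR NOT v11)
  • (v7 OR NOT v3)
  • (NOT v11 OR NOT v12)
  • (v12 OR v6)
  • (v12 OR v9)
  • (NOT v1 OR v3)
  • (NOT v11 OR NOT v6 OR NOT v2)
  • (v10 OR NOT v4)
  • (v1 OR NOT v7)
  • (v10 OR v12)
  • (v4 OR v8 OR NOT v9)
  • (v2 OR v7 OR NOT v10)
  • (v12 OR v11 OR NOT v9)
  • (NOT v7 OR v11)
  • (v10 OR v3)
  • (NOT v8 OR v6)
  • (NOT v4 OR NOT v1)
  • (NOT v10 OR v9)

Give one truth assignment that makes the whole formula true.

v1=False, v2=True, v3=False, v4=True, v5=False, v6=True, v7=False, v8=False, v9=True, v10=True, v11=False, v12=True

Check each clause:
  1. (v6 OR v4) — v4 is true.
  2. (NOT v8 OR v11 OR NOT v3) — NOT v8 is true.
  3. (v11 OR v2) — v2 is true.
  4. (NOT v8 OR v4 OR v7) — NOT v8 is true.
  5. (NOT v7 OR NOT v11) — NOT v7 is true.
  6. (v7 OR NOT v3) — NOT v3 is true.
  7. (NOT v12 OR NOT v11) — NOT v11 is true.
  8. (v12 OR v6) — v12 is true.
  9. (v12 OR v9) — v9 is true.
  10. (NOT v1 OR v3) — NOT v1 is true.
  11. (NOT v6 OR NOT v2 OR NOT v11) — NOT v11 is true.
  12. (NOT v4 OR v10) — v10 is true.
  13. (v1 OR NOT v7) — NOT v7 is true.
  14. (v10 OR v12) — v10 is true.
  15. (v8 OR v4 OR NOT v9) — v4 is true.
  16. (v2 OR NOT v10 OR v7) — v2 is true.
  17. (v12 OR NOT v9 OR v11) — v12 is true.
  18. (v11 OR NOT v7) — NOT v7 is true.
  19. (v10 OR v3) — v10 is true.
  20. (v6 OR NOT v8) — NOT v8 is true.
  21. (NOT v1 OR NOT v4) — NOT v1 is true.
  22. (v9 OR NOT v10) — v9 is true.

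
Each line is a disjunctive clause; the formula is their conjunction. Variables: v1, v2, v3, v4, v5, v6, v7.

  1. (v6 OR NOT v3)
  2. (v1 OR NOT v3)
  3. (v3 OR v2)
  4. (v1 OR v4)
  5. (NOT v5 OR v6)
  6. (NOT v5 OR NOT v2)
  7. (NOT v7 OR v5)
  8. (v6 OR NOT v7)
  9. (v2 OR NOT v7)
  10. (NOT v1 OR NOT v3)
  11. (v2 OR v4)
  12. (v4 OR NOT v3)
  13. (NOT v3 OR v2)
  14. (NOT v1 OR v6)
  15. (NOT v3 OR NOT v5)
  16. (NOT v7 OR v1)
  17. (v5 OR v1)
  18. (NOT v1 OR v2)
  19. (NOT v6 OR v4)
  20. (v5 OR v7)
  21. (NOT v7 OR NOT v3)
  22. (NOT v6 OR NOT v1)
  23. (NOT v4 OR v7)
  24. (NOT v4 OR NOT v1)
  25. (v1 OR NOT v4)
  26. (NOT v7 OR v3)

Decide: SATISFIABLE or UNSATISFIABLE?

UNSATISFIABLE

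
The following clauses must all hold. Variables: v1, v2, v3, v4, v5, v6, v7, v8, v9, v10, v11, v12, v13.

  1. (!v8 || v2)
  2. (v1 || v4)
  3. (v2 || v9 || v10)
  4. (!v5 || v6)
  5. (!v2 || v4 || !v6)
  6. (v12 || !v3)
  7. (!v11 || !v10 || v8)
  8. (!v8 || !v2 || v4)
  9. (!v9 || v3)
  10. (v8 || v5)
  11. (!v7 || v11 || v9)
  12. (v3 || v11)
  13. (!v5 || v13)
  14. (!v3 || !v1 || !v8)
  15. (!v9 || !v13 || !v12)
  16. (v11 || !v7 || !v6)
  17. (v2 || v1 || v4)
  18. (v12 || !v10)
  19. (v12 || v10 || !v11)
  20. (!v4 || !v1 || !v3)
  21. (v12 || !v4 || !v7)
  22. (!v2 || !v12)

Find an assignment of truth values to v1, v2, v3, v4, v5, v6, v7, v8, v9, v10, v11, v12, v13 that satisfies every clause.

v1=0, v2=0, v3=1, v4=1, v5=1, v6=1, v7=0, v8=0, v9=0, v10=1, v11=0, v12=1, v13=1

Check each clause:
  1. (!v8 || v2) — !v8 is true.
  2. (v4 || v1) — v4 is true.
  3. (v2 || v9 || v10) — v10 is true.
  4. (v6 || !v5) — v6 is true.
  5. (v4 || !v2 || !v6) — v4 is true.
  6. (v12 || !v3) — v12 is true.
  7. (!v11 || v8 || !v10) — !v11 is true.
  8. (v4 || !v8 || !v2) — !v8 is true.
  9. (v3 || !v9) — v3 is true.
  10. (v8 || v5) — v5 is true.
  11. (v9 || v11 || !v7) — !v7 is true.
  12. (v11 || v3) — v3 is true.
  13. (v13 || !v5) — v13 is true.
  14. (!v8 || !v1 || !v3) — !v8 is true.
  15. (!v12 || !v13 || !v9) — !v9 is true.
  16. (!v6 || !v7 || v11) — !v7 is true.
  17. (v1 || v4 || v2) — v4 is true.
  18. (v12 || !v10) — v12 is true.
  19. (!v11 || v10 || v12) — v10 is true.
  20. (!v3 || !v1 || !v4) — !v1 is true.
  21. (v12 || !v7 || !v4) — !v7 is true.
  22. (!v12 || !v2) — !v2 is true.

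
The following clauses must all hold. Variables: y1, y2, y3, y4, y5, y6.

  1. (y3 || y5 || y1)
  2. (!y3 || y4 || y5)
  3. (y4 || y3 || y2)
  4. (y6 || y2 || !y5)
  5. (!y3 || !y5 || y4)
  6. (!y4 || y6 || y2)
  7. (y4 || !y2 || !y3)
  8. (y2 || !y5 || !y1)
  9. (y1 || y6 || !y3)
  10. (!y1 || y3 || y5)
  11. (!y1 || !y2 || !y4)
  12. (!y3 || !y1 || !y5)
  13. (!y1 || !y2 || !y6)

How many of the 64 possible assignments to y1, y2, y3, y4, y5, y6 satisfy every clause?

11

Case analysis on y3 and y1:
  y3=1, y1=1: remaining (y2,y4,y5,y6) ∈ {(0,1,0,1)} — 1.
  y3=1, y1=0: remaining (y2,y4,y5,y6) ∈ {(0,1,0,1); (0,1,1,1); (1,1,0,1); (1,1,1,1)} — 4.
  y3=0, y1=1: remaining (y2,y4,y5,y6) ∈ {(1,0,1,0)} — 1.
  y3=0, y1=0: 5 of the 16 assignments to (y2,y4,y5,y6) work.
Total: 1 + 4 + 1 + 5 = 11.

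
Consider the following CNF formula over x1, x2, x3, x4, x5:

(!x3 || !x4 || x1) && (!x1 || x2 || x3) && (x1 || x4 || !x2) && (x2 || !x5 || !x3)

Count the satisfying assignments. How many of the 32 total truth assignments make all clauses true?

17

Split on x1, then x2.
  x1=1, x2=1: x3, x4, x5 free → 2^3 = 8.
  x1=1, x2=0: remaining (x3,x4,x5) ∈ {(1,0,0); (1,1,0)} — 2.
  x1=0, x2=1: remaining (x3,x4,x5) ∈ {(0,1,0); (0,1,1)} — 2.
  x1=0, x2=0: 5 of the 8 assignments to (x3,x4,x5) work.
Total: 8 + 2 + 2 + 5 = 17.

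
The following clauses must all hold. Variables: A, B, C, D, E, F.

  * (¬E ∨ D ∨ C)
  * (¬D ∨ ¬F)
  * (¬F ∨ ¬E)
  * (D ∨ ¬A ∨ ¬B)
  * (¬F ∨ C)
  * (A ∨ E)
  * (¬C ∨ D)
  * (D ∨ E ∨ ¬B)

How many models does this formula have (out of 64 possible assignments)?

13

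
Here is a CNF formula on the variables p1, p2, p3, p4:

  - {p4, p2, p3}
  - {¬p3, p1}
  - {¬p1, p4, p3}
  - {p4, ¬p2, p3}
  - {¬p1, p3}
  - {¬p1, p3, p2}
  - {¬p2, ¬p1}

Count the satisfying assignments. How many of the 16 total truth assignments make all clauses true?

4

Satisfying assignments:
  p1=F p2=F p3=F p4=T
  p1=F p2=T p3=F p4=T
  p1=T p2=F p3=T p4=F
  p1=T p2=F p3=T p4=T
That's 4 in total.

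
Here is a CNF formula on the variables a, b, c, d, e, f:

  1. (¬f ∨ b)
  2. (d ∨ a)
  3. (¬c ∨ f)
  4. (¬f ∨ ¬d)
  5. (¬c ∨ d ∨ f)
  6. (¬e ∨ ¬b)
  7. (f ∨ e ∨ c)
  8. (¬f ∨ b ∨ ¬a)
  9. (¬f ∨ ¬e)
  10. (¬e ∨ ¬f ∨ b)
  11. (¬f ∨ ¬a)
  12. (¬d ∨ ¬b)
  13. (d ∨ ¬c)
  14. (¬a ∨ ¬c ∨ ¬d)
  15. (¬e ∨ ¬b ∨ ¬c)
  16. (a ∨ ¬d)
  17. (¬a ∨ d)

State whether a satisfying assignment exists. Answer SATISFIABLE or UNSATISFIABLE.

Set a = True and propagate.
  then f is forced to False.
  then c is forced to False.
  then e is forced to True.
  then b is forced to False.
  then d is forced to True.
So a=T, b=F, c=F, d=T, e=T, f=F is a satisfying assignment.

SATISFIABLE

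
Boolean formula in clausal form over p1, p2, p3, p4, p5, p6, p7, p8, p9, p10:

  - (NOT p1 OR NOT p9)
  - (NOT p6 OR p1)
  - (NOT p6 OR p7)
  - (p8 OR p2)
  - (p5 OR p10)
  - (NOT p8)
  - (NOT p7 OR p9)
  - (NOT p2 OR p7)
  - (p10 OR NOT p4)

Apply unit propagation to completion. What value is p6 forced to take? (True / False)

False

(NOT p8) stands alone — p8 = False.
From (p2 OR p8) and p8 = False: p2 = True.
In (p7 OR NOT p2), NOT p2 is now false; p7 must hold, so p7 = True.
In (p9 OR NOT p7), NOT p7 is now false; p9 must hold, so p9 = True.
In (NOT p9 OR NOT p1), NOT p9 is now false; NOT p1 must hold, so p1 = False.
(NOT p6 OR p1) with p1 = False leaves only NOT p6, so p6 = False.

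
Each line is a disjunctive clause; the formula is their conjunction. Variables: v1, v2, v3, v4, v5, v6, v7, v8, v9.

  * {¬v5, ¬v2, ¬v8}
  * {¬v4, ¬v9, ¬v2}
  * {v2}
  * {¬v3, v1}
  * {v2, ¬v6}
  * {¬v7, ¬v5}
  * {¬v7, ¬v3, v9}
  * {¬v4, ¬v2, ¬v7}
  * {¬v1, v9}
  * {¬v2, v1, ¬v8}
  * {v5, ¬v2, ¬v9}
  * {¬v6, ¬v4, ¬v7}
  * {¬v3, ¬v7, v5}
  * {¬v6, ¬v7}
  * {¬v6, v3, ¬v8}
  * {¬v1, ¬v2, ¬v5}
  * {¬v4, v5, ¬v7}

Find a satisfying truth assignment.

v1=False, v2=True, v3=False, v4=True, v5=False, v6=True, v7=False, v8=False, v9=False

Check each clause:
  1. {¬v8, ¬v2, ¬v5} — ¬v8 is true.
  2. {¬v4, ¬v2, ¬v9} — ¬v9 is true.
  3. {v2} — v2 is true.
  4. {v1, ¬v3} — ¬v3 is true.
  5. {¬v6, v2} — v2 is true.
  6. {¬v7, ¬v5} — ¬v7 is true.
  7. {¬v3, ¬v7, v9} — ¬v3 is true.
  8. {¬v7, ¬v2, ¬v4} — ¬v7 is true.
  9. {¬v1, v9} — ¬v1 is true.
  10. {¬v8, ¬v2, v1} — ¬v8 is true.
  11. {¬v9, ¬v2, v5} — ¬v9 is true.
  12. {¬v4, ¬v7, ¬v6} — ¬v7 is true.
  13. {v5, ¬v7, ¬v3} — ¬v3 is true.
  14. {¬v6, ¬v7} — ¬v7 is true.
  15. {¬v6, v3, ¬v8} — ¬v8 is true.
  16. {¬v2, ¬v5, ¬v1} — ¬v5 is true.
  17. {v5, ¬v4, ¬v7} — ¬v7 is true.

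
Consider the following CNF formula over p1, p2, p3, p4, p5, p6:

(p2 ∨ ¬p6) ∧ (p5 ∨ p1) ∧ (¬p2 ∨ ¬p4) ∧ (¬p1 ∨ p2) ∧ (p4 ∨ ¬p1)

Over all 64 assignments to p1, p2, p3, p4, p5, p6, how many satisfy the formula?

8

Split on p1, then p2.
  p1=1, p2=1: a clause becomes empty — 0.
  p1=1, p2=0: a clause becomes empty — 0.
  p1=0, p2=1: remaining (p3,p4,p5,p6) ∈ {(0,0,1,0); (0,0,1,1); (1,0,1,0); (1,0,1,1)} — 4.
  p1=0, p2=0: remaining (p3,p4,p5,p6) ∈ {(0,0,1,0); (0,1,1,0); (1,0,1,0); (1,1,1,0)} — 4.
Total: 0 + 0 + 4 + 4 = 8.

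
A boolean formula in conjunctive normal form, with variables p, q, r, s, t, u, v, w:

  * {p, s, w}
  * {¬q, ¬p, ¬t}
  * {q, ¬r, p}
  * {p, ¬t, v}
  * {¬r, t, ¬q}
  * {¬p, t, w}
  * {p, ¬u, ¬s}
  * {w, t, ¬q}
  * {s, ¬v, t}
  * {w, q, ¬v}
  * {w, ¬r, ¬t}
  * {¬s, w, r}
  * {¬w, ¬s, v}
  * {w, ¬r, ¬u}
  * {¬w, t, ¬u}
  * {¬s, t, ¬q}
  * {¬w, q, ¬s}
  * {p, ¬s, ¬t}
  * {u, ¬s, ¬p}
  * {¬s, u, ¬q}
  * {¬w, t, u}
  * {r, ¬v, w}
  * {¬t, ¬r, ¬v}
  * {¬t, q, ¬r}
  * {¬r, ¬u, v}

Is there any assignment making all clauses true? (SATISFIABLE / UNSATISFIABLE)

SATISFIABLE

Set p = False and propagate.
For the remaining variables, q = False, r = False, s = False, t = True, u = False, v = True, w = True works.
So p = 0, q = 0, r = 0, s = 0, t = 1, u = 0, v = 1, w = 1 is a satisfying assignment.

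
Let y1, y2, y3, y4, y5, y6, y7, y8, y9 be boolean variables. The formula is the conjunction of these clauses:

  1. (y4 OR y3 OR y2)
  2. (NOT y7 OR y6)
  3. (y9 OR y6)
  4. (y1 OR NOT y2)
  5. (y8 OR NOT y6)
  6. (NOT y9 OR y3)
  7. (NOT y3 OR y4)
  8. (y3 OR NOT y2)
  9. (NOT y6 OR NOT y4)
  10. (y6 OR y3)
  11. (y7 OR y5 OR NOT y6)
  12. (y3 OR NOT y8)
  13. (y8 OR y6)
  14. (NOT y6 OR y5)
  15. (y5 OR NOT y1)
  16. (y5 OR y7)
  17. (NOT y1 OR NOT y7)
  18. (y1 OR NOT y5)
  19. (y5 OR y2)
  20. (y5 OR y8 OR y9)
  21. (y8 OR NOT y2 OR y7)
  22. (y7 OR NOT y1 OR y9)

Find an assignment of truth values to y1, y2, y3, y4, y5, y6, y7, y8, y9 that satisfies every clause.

y1=T  y2=F  y3=T  y4=T  y5=T  y6=F  y7=F  y8=T  y9=T

Check each clause:
  1. (y4 OR y3 OR y2) — y3 is true.
  2. (NOT y7 OR y6) — NOT y7 is true.
  3. (y9 OR y6) — y9 is true.
  4. (NOT y2 OR y1) — y1 is true.
  5. (NOT y6 OR y8) — y8 is true.
  6. (y3 OR NOT y9) — y3 is true.
  7. (y4 OR NOT y3) — y4 is true.
  8. (NOT y2 OR y3) — y3 is true.
  9. (NOT y6 OR NOT y4) — NOT y6 is true.
  10. (y6 OR y3) — y3 is true.
  11. (y7 OR y5 OR NOT y6) — NOT y6 is true.
  12. (NOT y8 OR y3) — y3 is true.
  13. (y8 OR y6) — y8 is true.
  14. (y5 OR NOT y6) — NOT y6 is true.
  15. (NOT y1 OR y5) — y5 is true.
  16. (y7 OR y5) — y5 is true.
  17. (NOT y7 OR NOT y1) — NOT y7 is true.
  18. (NOT y5 OR y1) — y1 is true.
  19. (y2 OR y5) — y5 is true.
  20. (y5 OR y9 OR y8) — y8 is true.
  21. (NOT y2 OR y8 OR y7) — y8 is true.
  22. (NOT y1 OR y7 OR y9) — y9 is true.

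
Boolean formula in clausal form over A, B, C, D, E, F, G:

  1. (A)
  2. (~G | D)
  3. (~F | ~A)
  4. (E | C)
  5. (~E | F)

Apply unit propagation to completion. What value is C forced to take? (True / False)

True

(A) stands alone — A = True.
In (~F | ~A), ~A is now false; ~F must hold, so F = False.
In (F | ~E), F is now false; ~E must hold, so E = False.
From (E | C) and E = False: C = True.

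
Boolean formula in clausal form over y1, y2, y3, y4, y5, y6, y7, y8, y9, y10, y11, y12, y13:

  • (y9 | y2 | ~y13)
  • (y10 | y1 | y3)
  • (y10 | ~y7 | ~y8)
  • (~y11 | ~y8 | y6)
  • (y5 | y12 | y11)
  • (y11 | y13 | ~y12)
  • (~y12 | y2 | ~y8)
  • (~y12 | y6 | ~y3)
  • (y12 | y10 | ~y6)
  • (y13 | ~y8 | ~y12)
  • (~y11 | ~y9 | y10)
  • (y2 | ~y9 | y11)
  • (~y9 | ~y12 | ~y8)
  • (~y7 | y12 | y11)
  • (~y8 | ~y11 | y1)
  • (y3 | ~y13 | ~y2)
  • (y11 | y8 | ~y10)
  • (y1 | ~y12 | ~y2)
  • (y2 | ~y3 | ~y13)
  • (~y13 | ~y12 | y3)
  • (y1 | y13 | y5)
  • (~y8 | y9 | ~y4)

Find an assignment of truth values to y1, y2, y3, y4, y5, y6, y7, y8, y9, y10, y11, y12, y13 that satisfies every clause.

y1=0  y2=0  y3=1  y4=1  y5=1  y6=1  y7=0  y8=0  y9=1  y10=1  y11=1  y12=0  y13=0

Check each clause:
  1. (y9 | y2 | ~y13) — y9 is true.
  2. (y1 | y3 | y10) — y10 is true.
  3. (~y7 | ~y8 | y10) — ~y8 is true.
  4. (~y11 | ~y8 | y6) — ~y8 is true.
  5. (y5 | y11 | y12) — y11 is true.
  6. (~y12 | y11 | y13) — y11 is true.
  7. (~y12 | ~y8 | y2) — ~y8 is true.
  8. (y6 | ~y12 | ~y3) — ~y12 is true.
  9. (y10 | ~y6 | y12) — y10 is true.
  10. (y13 | ~y12 | ~y8) — ~y8 is true.
  11. (~y11 | ~y9 | y10) — y10 is true.
  12. (~y9 | y11 | y2) — y11 is true.
  13. (~y12 | ~y9 | ~y8) — ~y8 is true.
  14. (~y7 | y12 | y11) — ~y7 is true.
  15. (~y8 | ~y11 | y1) — ~y8 is true.
  16. (~y2 | y3 | ~y13) — y3 is true.
  17. (~y10 | y11 | y8) — y11 is true.
  18. (~y2 | ~y12 | y1) — ~y12 is true.
  19. (~y13 | ~y3 | y2) — ~y13 is true.
  20. (~y12 | ~y13 | y3) — y3 is true.
  21. (y5 | y1 | y13) — y5 is true.
  22. (y9 | ~y4 | ~y8) — ~y8 is true.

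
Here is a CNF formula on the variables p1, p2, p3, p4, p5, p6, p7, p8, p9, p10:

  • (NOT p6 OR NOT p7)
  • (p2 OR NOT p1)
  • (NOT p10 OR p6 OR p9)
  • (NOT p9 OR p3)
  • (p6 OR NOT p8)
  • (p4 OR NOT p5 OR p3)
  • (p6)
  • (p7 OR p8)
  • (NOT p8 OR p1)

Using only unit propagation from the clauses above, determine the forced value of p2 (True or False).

True

Unit clause (p6) sets p6 = True.
In (NOT p7 OR NOT p6), NOT p6 is now false; NOT p7 must hold, so p7 = False.
(p8 OR p7): since p7 = False, the clause reduces to (p8). p8 = True.
(p1 OR NOT p8): since p8 = True, the clause reduces to (p1). p1 = True.
From (p2 OR NOT p1) and p1 = True: p2 = True.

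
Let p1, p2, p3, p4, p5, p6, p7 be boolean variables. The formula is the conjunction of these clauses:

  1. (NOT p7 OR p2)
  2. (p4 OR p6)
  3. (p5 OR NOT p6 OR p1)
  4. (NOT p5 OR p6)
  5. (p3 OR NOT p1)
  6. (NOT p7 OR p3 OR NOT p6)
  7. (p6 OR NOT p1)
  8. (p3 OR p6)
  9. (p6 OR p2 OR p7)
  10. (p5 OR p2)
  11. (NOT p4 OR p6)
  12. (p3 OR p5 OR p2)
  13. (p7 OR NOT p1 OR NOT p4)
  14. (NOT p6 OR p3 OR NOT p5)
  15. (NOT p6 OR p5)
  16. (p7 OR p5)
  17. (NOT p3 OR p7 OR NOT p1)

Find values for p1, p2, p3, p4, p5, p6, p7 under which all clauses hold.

p2 occurs only positively in the remaining clauses — set p2 = True.
Branch on p1: take p1 = False.
Set p3 = True and propagate.
For the remaining variables, p4 = False, p5 = True, p6 = True, p7 = False works.
Check each clause:
  1. (NOT p7 OR p2) — NOT p7 is true.
  2. (p4 OR p6) — p6 is true.
  3. (p1 OR p5 OR NOT p6) — p5 is true.
  4. (p6 OR NOT p5) — p6 is true.
  5. (p3 OR NOT p1) — p3 is true.
  6. (NOT p6 OR p3 OR NOT p7) — NOT p7 is true.
  7. (p6 OR NOT p1) — p6 is true.
  8. (p3 OR p6) — p3 is true.
  9. (p7 OR p2 OR p6) — p2 is true.
  10. (p2 OR p5) — p2 is true.
  11. (p6 OR NOT p4) — NOT p4 is true.
  12. (p5 OR p3 OR p2) — p2 is true.
  13. (p7 OR NOT p1 OR NOT p4) — NOT p4 is true.
  14. (NOT p6 OR NOT p5 OR p3) — p3 is true.
  15. (p5 OR NOT p6) — p5 is true.
  16. (p5 OR p7) — p5 is true.
  17. (p7 OR NOT p1 OR NOT p3) — NOT p1 is true.

p1 = F, p2 = T, p3 = T, p4 = F, p5 = T, p6 = T, p7 = F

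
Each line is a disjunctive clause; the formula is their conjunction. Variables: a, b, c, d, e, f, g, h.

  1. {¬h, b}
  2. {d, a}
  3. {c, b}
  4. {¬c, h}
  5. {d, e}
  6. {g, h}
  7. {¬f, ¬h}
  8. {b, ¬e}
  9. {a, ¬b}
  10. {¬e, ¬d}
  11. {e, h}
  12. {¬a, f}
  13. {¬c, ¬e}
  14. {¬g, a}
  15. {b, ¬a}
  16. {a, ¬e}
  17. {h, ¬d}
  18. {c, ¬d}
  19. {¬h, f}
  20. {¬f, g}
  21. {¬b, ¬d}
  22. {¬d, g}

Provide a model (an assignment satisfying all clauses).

a=T, b=T, c=F, d=F, e=T, f=T, g=T, h=F

Branch on a: take a = True.
  then f is forced to True.
  then h is forced to False.
  then c is forced to False.
  then b is forced to True.
  then g is forced to True.
  then e is forced to True.
  then d is forced to False.
Check each clause:
  1. {b, ¬h} — ¬h is true.
  2. {d, a} — a is true.
  3. {b, c} — b is true.
  4. {h, ¬c} — ¬c is true.
  5. {e, d} — e is true.
  6. {g, h} — g is true.
  7. {¬h, ¬f} — ¬h is true.
  8. {b, ¬e} — b is true.
  9. {¬b, a} — a is true.
  10. {¬e, ¬d} — ¬d is true.
  11. {h, e} — e is true.
  12. {¬a, f} — f is true.
  13. {¬c, ¬e} — ¬c is true.
  14. {¬g, a} — a is true.
  15. {¬a, b} — b is true.
  16. {¬e, a} — a is true.
  17. {¬d, h} — ¬d is true.
  18. {¬d, c} — ¬d is true.
  19. {¬h, f} — ¬h is true.
  20. {¬f, g} — g is true.
  21. {¬b, ¬d} — ¬d is true.
  22. {g, ¬d} — ¬d is true.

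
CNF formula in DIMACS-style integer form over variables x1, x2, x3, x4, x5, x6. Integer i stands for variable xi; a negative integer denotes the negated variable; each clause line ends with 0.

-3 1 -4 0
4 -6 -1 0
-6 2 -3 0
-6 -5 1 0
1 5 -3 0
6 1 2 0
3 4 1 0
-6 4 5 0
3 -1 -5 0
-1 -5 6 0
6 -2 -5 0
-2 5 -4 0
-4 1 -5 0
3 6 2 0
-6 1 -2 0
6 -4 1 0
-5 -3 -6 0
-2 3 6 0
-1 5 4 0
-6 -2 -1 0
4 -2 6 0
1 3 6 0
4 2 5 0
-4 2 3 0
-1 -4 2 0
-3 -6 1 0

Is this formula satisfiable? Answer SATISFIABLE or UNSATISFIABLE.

UNSATISFIABLE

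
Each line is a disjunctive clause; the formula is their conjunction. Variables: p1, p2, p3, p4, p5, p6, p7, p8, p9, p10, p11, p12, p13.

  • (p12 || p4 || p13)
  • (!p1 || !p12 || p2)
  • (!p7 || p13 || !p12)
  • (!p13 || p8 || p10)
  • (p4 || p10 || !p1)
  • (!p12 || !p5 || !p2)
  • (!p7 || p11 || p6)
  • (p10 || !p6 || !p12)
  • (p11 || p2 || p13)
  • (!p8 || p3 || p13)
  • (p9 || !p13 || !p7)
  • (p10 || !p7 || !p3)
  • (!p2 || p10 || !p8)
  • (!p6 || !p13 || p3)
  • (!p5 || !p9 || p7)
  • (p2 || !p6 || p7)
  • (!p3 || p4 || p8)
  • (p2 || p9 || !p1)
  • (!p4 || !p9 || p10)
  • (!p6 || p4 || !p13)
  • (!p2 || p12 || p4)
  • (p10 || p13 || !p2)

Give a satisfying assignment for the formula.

p1=False, p2=True, p3=True, p4=True, p5=False, p6=True, p7=False, p8=False, p9=True, p10=True, p11=False, p12=True, p13=False

Check each clause:
  1. (p13 || p12 || p4) — p12 is true.
  2. (p2 || !p12 || !p1) — p2 is true.
  3. (!p12 || !p7 || p13) — !p7 is true.
  4. (p8 || p10 || !p13) — p10 is true.
  5. (p4 || !p1 || p10) — p10 is true.
  6. (!p12 || !p5 || !p2) — !p5 is true.
  7. (p6 || p11 || !p7) — !p7 is true.
  8. (!p6 || !p12 || p10) — p10 is true.
  9. (p11 || p2 || p13) — p2 is true.
  10. (!p8 || p13 || p3) — !p8 is true.
  11. (p9 || !p7 || !p13) — !p7 is true.
  12. (!p7 || p10 || !p3) — !p7 is true.
  13. (p10 || !p8 || !p2) — !p8 is true.
  14. (p3 || !p6 || !p13) — p3 is true.
  15. (p7 || !p9 || !p5) — !p5 is true.
  16. (!p6 || p7 || p2) — p2 is true.
  17. (p8 || p4 || !p3) — p4 is true.
  18. (!p1 || p2 || p9) — p9 is true.
  19. (p10 || !p9 || !p4) — p10 is true.
  20. (p4 || !p13 || !p6) — !p13 is true.
  21. (p12 || p4 || !p2) — p12 is true.
  22. (!p2 || p10 || p13) — p10 is true.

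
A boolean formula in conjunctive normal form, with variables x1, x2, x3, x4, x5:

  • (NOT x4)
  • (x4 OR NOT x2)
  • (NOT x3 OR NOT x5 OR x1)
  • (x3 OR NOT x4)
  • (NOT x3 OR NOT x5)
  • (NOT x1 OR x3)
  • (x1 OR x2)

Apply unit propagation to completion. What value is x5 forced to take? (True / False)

False

(NOT x4) stands alone — x4 = False.
(NOT x2 OR x4) with x4 = False leaves only NOT x2, so x2 = False.
(x2 OR x1) with x2 = False leaves only x1, so x1 = True.
In (x3 OR NOT x1), NOT x1 is now false; x3 must hold, so x3 = True.
(NOT x3 OR NOT x5): since x3 = True, the clause reduces to (NOT x5). x5 = False.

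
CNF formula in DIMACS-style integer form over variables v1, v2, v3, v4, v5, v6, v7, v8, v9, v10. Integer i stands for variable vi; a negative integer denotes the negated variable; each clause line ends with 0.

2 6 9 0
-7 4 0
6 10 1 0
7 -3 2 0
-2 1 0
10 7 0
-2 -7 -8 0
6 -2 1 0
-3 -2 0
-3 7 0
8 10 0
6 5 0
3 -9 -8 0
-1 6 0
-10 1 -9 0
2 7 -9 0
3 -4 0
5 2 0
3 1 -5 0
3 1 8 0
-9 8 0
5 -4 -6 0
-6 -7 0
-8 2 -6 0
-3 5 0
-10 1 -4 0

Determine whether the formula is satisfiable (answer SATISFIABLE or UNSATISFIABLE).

SATISFIABLE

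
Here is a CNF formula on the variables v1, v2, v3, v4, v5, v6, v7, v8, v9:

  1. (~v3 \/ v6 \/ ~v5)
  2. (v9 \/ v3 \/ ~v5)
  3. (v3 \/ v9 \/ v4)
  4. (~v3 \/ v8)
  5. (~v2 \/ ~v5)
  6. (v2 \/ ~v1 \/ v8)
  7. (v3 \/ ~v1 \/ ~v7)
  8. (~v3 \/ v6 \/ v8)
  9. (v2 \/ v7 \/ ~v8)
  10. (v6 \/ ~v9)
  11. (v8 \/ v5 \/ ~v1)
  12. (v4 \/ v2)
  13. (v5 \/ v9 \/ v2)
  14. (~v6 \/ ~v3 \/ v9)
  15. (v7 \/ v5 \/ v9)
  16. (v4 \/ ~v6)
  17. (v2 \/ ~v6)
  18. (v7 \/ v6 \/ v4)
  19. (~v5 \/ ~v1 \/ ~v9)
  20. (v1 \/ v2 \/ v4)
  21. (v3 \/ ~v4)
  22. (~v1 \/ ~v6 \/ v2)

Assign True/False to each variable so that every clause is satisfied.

v1=F  v2=T  v3=T  v4=T  v5=F  v6=T  v7=T  v8=T  v9=T

Try v1 = False.
Try v2 = True.
  then v5 is forced to False.
For the remaining variables, v3 = True, v4 = True, v6 = True, v7 = True, v8 = True, v9 = True works.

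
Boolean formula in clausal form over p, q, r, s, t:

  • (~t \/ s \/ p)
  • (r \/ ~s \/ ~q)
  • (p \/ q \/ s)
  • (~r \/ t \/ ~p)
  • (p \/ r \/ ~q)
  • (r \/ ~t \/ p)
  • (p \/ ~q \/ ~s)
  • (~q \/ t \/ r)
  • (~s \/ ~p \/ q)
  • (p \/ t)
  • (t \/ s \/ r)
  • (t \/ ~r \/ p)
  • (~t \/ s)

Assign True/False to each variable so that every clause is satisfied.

p = T, q = T, r = T, s = T, t = T

Try p = True.
Branch on q: take q = True.
For the remaining variables, r = True, s = True, t = True works.
Every clause has at least one true literal under this assignment.
Check each clause:
  1. (~t \/ s \/ p) — p is true.
  2. (~s \/ r \/ ~q) — r is true.
  3. (p \/ q \/ s) — p is true.
  4. (~r \/ t \/ ~p) — t is true.
  5. (p \/ ~q \/ r) — p is true.
  6. (r \/ ~t \/ p) — r is true.
  7. (~q \/ p \/ ~s) — p is true.
  8. (r \/ ~q \/ t) — r is true.
  9. (~p \/ ~s \/ q) — q is true.
  10. (p \/ t) — p is true.
  11. (s \/ t \/ r) — r is true.
  12. (p \/ t \/ ~r) — p is true.
  13. (~t \/ s) — s is true.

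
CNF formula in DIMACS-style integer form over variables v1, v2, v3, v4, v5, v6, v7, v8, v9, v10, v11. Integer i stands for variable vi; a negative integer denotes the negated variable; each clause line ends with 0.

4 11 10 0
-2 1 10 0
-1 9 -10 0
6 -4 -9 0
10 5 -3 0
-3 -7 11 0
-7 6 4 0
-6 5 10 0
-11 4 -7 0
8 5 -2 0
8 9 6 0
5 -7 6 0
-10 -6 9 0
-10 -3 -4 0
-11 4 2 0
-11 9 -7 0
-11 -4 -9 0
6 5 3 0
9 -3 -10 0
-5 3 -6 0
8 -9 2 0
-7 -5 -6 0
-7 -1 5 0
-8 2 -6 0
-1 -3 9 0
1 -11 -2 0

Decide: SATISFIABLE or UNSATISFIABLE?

v7 occurs only negated in the remaining clauses — set v7 = False.
Try v1 = True.
For the remaining variables, v2 = True, v3 = True, v4 = False, v5 = True, v6 = True, v8 = False, v9 = True, v10 = False, v11 = True works.
So v1=1, v2=1, v3=1, v4=0, v5=1, v6=1, v7=0, v8=0, v9=1, v10=0, v11=1 is a satisfying assignment.

SATISFIABLE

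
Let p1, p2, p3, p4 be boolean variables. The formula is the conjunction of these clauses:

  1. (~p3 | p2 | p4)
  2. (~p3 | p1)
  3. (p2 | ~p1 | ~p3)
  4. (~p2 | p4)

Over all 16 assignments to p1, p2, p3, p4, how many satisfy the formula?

7

Satisfying assignments:
  p1=0 p2=0 p3=0 p4=0
  p1=0 p2=0 p3=0 p4=1
  p1=0 p2=1 p3=0 p4=1
  p1=1 p2=0 p3=0 p4=0
  p1=1 p2=0 p3=0 p4=1
  p1=1 p2=1 p3=0 p4=1
  p1=1 p2=1 p3=1 p4=1
Count: 7.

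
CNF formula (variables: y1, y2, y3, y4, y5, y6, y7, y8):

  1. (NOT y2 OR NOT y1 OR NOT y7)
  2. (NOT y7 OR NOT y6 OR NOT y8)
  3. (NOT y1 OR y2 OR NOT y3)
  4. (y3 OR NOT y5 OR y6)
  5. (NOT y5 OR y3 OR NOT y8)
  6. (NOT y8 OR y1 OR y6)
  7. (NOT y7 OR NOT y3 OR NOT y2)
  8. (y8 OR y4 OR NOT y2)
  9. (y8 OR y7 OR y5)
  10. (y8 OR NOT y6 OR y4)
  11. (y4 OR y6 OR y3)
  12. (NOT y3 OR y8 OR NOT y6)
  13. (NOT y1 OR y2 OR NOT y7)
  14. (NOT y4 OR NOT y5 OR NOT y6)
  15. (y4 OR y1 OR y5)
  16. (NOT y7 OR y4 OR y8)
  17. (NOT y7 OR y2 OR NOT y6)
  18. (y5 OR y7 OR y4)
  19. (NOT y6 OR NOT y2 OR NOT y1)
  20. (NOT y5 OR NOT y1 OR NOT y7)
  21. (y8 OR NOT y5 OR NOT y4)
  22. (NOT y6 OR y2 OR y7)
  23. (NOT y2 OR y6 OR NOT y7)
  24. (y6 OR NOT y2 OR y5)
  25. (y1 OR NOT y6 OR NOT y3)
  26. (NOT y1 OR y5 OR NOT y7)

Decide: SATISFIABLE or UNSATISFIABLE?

SATISFIABLE

Try y1 = False.
Set y2 = False and propagate.
Try y3 = False.
The remaining clauses are satisfied by y4 = True, y5 = False, y6 = False, y7 = True, y8 = False.
So y1 = F, y2 = F, y3 = F, y4 = T, y5 = F, y6 = F, y7 = T, y8 = F is a satisfying assignment.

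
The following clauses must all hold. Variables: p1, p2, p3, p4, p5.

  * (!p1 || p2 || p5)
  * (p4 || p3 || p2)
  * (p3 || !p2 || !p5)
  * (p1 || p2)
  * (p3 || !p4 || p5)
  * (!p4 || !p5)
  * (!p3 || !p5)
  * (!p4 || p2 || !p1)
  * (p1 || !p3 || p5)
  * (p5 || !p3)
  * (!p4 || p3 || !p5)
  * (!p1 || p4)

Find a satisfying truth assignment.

p1 = False, p2 = True, p3 = False, p4 = False, p5 = False

Try p1 = False.
  then p2 is forced to True.
Try p3 = False.
  then p5 is forced to False.
  then p4 is forced to False.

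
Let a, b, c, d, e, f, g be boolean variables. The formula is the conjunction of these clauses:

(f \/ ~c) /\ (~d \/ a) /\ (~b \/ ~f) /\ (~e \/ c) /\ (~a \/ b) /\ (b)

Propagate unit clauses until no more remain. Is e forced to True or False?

False

(b) stands alone — b = True.
In (~f \/ ~b), ~b is now false; ~f must hold, so f = False.
(~c \/ f): since f = False, the clause reduces to (~c). c = False.
From (~e \/ c) and c = False: e = False.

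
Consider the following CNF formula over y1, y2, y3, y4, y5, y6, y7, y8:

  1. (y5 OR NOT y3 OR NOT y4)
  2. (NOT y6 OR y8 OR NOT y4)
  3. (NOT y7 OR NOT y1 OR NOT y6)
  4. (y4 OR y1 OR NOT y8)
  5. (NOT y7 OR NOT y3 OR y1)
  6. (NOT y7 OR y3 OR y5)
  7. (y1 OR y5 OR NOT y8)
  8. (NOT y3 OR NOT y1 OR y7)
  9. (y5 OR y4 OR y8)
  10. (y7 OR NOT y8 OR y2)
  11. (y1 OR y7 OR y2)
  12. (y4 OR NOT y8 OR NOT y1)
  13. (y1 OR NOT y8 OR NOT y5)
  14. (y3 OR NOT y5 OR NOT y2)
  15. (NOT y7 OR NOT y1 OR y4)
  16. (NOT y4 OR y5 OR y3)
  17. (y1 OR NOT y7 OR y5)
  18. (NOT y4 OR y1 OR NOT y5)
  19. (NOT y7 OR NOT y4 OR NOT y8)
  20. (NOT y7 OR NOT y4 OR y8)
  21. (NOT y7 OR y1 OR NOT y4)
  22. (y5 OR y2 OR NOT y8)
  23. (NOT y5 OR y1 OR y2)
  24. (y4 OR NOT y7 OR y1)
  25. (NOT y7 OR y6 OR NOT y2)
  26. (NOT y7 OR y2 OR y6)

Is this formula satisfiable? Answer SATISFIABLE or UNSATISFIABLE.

SATISFIABLE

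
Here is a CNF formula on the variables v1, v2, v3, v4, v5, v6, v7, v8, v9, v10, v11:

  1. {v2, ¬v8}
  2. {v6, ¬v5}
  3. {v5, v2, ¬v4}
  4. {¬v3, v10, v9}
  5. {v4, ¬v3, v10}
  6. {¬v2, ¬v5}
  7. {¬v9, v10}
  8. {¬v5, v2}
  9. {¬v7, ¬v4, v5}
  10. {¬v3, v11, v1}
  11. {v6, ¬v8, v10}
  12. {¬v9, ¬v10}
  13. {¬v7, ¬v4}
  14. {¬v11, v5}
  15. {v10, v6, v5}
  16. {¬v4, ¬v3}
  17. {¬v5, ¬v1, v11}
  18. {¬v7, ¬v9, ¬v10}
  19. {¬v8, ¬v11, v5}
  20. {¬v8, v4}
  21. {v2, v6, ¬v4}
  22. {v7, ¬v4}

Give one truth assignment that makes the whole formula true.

v1 = T, v2 = F, v3 = F, v4 = F, v5 = F, v6 = T, v7 = T, v8 = F, v9 = F, v10 = F, v11 = F

v3 occurs only negated in the remaining clauses — set v3 = False.
v6 occurs only positively in the remaining clauses — set v6 = True.
Set v1 = True and propagate.
Try v2 = False.
  then v8 is forced to False.
  then v5 is forced to False.
  then v4 is forced to False.
  then v11 is forced to False.
The remaining clauses are satisfied by v7 = True, v9 = False, v10 = False.
Every clause has at least one true literal under this assignment.
Check each clause:
  1. {¬v8, v2} — ¬v8 is true.
  2. {v6, ¬v5} — ¬v5 is true.
  3. {v2, ¬v4, v5} — ¬v4 is true.
  4. {v9, ¬v3, v10} — ¬v3 is true.
  5. {v4, ¬v3, v10} — ¬v3 is true.
  6. {¬v2, ¬v5} — ¬v5 is true.
  7. {¬v9, v10} — ¬v9 is true.
  8. {v2, ¬v5} — ¬v5 is true.
  9. {¬v7, ¬v4, v5} — ¬v4 is true.
  10. {v1, v11, ¬v3} — v1 is true.
  11. {¬v8, v6, v10} — ¬v8 is true.
  12. {¬v9, ¬v10} — ¬v10 is true.
  13. {¬v7, ¬v4} — ¬v4 is true.
  14. {¬v11, v5} — ¬v11 is true.
  15. {v10, v6, v5} — v6 is true.
  16. {¬v3, ¬v4} — ¬v4 is true.
  17. {¬v1, ¬v5, v11} — ¬v5 is true.
  18. {¬v7, ¬v9, ¬v10} — ¬v10 is true.
  19. {v5, ¬v11, ¬v8} — ¬v8 is true.
  20. {¬v8, v4} — ¬v8 is true.
  21. {v2, ¬v4, v6} — ¬v4 is true.
  22. {v7, ¬v4} — ¬v4 is true.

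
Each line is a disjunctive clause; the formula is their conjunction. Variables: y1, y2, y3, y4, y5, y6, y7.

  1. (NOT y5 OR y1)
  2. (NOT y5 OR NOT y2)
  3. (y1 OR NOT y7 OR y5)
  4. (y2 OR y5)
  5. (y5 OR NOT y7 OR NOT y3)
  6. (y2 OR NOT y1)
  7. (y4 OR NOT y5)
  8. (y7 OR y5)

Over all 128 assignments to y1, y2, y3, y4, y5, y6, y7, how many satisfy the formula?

4

Satisfying assignments:
  y1=1 y2=1 y3=0 y4=0 y5=0 y6=0 y7=1
  y1=1 y2=1 y3=0 y4=0 y5=0 y6=1 y7=1
  y1=1 y2=1 y3=0 y4=1 y5=0 y6=0 y7=1
  y1=1 y2=1 y3=0 y4=1 y5=0 y6=1 y7=1
That's 4 in total.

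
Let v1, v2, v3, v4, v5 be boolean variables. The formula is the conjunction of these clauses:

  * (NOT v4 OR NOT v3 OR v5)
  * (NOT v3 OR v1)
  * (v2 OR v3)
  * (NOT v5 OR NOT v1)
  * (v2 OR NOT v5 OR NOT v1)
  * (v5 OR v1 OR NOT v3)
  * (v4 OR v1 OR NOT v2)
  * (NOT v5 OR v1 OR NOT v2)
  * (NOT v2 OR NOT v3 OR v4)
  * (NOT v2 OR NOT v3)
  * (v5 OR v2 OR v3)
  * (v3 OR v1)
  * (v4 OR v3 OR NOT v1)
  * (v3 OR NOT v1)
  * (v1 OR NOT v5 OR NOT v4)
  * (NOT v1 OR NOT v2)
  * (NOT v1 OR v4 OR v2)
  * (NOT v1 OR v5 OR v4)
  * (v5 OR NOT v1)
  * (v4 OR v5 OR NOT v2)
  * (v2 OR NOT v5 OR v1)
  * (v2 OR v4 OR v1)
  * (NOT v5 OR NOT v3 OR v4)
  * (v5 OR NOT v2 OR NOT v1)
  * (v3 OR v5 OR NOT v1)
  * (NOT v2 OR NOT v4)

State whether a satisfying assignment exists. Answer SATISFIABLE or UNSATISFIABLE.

UNSATISFIABLE

v1 = True:
  propagation gives v5=False; an empty clause results — contradiction.
v1 = False:
  propagation gives v3=False; an empty clause results — contradiction.
Every branch closes, so no satisfying assignment exists.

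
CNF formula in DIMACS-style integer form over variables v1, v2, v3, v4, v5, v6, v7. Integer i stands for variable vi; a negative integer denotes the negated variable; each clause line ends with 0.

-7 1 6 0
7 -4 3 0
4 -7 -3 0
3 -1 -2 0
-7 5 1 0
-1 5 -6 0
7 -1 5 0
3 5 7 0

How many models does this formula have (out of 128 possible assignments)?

Case analysis on v7 and v1:
  v7=T, v1=T: 12 of the 32 assignments to (v2,v3,v4,v5,v6) work.
  v7=T, v1=F: v2 free; 3 ways for (v3,v4,v5,v6) × 2^1 = 6.
  v7=F, v1=T: v6 free; 5 ways for (v2,v3,v4,v5) × 2^1 = 10.
  v7=F, v1=F: v2, v6 free; 5 ways for (v3,v4,v5) × 2^2 = 20.
Total: 12 + 6 + 10 + 20 = 48.

48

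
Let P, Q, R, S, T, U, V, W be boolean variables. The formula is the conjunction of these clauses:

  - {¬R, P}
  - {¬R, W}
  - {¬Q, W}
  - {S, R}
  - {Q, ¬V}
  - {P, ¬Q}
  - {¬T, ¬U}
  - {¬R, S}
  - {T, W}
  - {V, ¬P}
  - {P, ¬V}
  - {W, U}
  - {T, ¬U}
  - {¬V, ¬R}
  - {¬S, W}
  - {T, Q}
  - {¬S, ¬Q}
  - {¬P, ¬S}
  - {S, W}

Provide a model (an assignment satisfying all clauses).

P=False, Q=False, R=False, S=True, T=True, U=False, V=False, W=True

Check each clause:
  1. {P, ¬R} — ¬R is true.
  2. {W, ¬R} — W is true.
  3. {¬Q, W} — W is true.
  4. {R, S} — S is true.
  5. {¬V, Q} — ¬V is true.
  6. {P, ¬Q} — ¬Q is true.
  7. {¬T, ¬U} — ¬U is true.
  8. {S, ¬R} — S is true.
  9. {T, W} — W is true.
  10. {V, ¬P} — ¬P is true.
  11. {P, ¬V} — ¬V is true.
  12. {W, U} — W is true.
  13. {T, ¬U} — ¬U is true.
  14. {¬V, ¬R} — ¬V is true.
  15. {W, ¬S} — W is true.
  16. {Q, T} — T is true.
  17. {¬S, ¬Q} — ¬Q is true.
  18. {¬P, ¬S} — ¬P is true.
  19. {W, S} — W is true.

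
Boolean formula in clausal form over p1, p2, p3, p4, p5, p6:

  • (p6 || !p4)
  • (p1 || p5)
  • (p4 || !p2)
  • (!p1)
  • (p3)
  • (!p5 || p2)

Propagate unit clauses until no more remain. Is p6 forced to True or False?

True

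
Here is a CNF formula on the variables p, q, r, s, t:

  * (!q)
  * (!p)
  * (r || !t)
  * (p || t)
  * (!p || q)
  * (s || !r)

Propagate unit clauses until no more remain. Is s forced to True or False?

(!q) stands alone — q = False.
(!p) stands alone — p = False.
(p || t) with p = False leaves only t, so t = True.
From (r || !t) and t = True: r = True.
(s || !r) with r = True leaves only s, so s = True.

True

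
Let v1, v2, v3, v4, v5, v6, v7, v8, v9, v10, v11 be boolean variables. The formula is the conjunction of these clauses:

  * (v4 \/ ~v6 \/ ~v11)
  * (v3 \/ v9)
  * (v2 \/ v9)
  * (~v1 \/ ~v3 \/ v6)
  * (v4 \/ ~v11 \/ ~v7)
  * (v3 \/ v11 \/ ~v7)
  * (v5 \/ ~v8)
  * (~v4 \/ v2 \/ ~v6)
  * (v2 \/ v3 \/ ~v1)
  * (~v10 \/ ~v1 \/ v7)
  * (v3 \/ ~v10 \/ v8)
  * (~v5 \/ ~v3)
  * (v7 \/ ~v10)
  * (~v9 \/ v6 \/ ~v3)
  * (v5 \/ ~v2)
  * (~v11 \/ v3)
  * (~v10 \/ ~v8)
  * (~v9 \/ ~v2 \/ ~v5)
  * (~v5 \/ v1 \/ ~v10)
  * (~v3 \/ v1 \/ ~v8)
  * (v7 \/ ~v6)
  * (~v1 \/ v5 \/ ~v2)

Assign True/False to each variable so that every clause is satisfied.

v1 = False, v2 = False, v3 = True, v4 = False, v5 = False, v6 = True, v7 = True, v8 = False, v9 = True, v10 = True, v11 = False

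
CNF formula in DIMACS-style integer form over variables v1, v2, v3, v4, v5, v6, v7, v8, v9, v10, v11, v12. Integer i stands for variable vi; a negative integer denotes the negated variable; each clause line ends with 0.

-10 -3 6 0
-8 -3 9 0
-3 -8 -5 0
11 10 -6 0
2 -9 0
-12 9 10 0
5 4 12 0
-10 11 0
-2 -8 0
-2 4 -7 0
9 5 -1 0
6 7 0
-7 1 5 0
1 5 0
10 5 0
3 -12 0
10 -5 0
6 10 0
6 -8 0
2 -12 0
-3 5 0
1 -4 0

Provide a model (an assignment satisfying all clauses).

v1 = T, v2 = T, v3 = T, v4 = T, v5 = T, v6 = T, v7 = F, v8 = F, v9 = F, v10 = T, v11 = T, v12 = F

v8 occurs only negated in the remaining clauses — set v8 = False.
Pure literal: v11 appears only positively; assign v11 = True.
Branch on v1: take v1 = True.
Branch on v2: take v2 = True.
Branch on v3: take v3 = True.
  then v5 is forced to True.
  then v10 is forced to True.
  then v6 is forced to True.
For the remaining variables, v4 = True, v7 = False, v9 = False, v12 = False works.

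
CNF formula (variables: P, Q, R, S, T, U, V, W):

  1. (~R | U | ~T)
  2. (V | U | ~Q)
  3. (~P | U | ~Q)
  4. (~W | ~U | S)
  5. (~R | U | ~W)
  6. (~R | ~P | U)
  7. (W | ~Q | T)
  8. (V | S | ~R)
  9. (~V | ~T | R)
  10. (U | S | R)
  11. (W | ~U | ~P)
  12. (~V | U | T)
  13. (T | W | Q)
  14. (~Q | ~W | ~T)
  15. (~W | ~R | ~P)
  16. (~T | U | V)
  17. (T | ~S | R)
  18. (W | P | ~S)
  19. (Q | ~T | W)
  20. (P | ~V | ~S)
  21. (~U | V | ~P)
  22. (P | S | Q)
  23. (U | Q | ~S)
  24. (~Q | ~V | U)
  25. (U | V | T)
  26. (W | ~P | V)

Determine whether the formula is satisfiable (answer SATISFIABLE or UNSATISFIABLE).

SATISFIABLE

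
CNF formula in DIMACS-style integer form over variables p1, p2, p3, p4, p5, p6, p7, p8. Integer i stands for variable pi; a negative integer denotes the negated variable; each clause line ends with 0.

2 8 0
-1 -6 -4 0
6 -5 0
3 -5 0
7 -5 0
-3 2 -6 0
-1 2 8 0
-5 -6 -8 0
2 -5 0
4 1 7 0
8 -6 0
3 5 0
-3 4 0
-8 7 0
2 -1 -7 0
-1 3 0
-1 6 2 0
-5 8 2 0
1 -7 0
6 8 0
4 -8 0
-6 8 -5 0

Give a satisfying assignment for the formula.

p2 occurs only positively in the remaining clauses — set p2 = True.
Branch on p1: take p1 = True.
  then p3 is forced to True.
  then p4 is forced to True.
  then p6 is forced to False.
  then p5 is forced to False.
  then p8 is forced to True.
  then p7 is forced to True.

p1=T, p2=T, p3=T, p4=T, p5=F, p6=F, p7=T, p8=T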